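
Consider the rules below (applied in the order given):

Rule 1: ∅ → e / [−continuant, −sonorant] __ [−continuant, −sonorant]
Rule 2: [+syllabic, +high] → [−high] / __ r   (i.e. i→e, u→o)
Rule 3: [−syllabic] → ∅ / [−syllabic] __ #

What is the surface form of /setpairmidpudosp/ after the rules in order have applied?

setepaermidepudos

Rule 1 (stop-cluster e-epenthesis): /t/ and /p/ form a stop–stop cluster, so [e] is inserted between them. /d/ and /p/ form a stop–stop cluster, so [e] is inserted between them. /setpairmidpudosp/ → setepairmidepudosp.
Rule 2 (pre-rhotic lowering): /i/ is a high vowel immediately before /r/, so it lowers to [e]. /setepairmidepudosp/ → setepaermidepudosp.
Rule 3 (final cluster simplification): /p/ is the second consonant of a word-final cluster /sp/, so it deletes. /setepaermidepudosp/ → setepaermidepudos.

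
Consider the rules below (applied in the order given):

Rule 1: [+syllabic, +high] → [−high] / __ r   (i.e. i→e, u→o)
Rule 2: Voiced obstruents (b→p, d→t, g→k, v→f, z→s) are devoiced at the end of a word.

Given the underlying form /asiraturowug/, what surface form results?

Rule 1 (pre-rhotic lowering): /i/ is a high vowel immediately before /r/, so it lowers to [e]. /u/ is a high vowel immediately before /r/, so it lowers to [o]. /asiraturowug/ → aseratorowug.
Rule 2 (final devoicing): /g/ is a voiced obstruent in word-final position, so it devoices to [k]. /aseratorowug/ → aseratorowuk.

aseratorowuk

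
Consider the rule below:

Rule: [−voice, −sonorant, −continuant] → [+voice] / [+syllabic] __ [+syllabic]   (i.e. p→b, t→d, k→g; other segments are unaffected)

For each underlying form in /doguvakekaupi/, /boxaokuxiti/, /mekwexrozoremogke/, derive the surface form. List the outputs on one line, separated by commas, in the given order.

/doguvakekaupi/: /k/ is a voiceless stop between vowels /a/ and /e/, so it voices to [g]. /k/ is a voiceless stop between vowels /e/ and /a/, so it voices to [g]. /p/ is a voiceless stop between vowels /u/ and /i/, so it voices to [b]. → [doguvagegaubi].
/boxaokuxiti/: /k/ is a voiceless stop between vowels /o/ and /u/, so it voices to [g]. /t/ is a voiceless stop between vowels /i/ and /i/, so it voices to [d]. → [boxaoguxidi].
/mekwexrozoremogke/: the rule's environment is not met; surfaces unchanged as [mekwexrozoremogke].

doguvagegaubi, boxaoguxidi, mekwexrozoremogke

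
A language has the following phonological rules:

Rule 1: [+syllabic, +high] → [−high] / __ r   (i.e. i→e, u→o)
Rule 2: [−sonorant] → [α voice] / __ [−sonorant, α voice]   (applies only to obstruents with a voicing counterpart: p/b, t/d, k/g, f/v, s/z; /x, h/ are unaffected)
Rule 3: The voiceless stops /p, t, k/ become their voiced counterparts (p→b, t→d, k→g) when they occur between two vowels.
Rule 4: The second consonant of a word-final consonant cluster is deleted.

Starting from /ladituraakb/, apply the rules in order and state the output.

ladidoraag

Rule 1 (pre-rhotic lowering): /u/ is a high vowel immediately before /r/, so it lowers to [o]. /ladituraakb/ → laditoraakb.
Rule 2 (regressive voicing assimilation): /k/ precedes the voiced obstruent /b/, so it voices to [g] by assimilation. /laditoraakb/ → laditoraagb.
Rule 3 (intervocalic voicing): /t/ is a voiceless stop between vowels /i/ and /o/, so it voices to [d]. /laditoraagb/ → ladidoraagb.
Rule 4 (final cluster simplification): /b/ is the second consonant of a word-final cluster /gb/, so it deletes. /ladidoraagb/ → ladidoraag.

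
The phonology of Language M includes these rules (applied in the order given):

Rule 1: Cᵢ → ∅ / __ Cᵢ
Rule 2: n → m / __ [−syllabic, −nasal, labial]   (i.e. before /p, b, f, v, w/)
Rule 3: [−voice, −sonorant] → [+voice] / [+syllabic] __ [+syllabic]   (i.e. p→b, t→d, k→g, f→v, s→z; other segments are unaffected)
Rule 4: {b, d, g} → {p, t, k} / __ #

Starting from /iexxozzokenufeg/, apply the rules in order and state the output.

Rule 1 (degemination): /xx/ is a geminate; the first /x/ deletes. /zz/ is a geminate; the first /z/ deletes. /iexxozzokenufeg/ → iexozokenufeg.
Rule 2 (nasal place assimilation): no segment meets the environment; /iexozokenufeg/ is unchanged.
Rule 3 (intervocalic voicing): /k/ is a voiceless obstruent between vowels /o/ and /e/, so it voices to [g]. /f/ is a voiceless obstruent between vowels /u/ and /e/, so it voices to [v]. /iexozokenufeg/ → iexozogenuveg.
Rule 4 (final devoicing): /g/ is a voiced stop in word-final position, so it devoices to [k]. /iexozogenuveg/ → iexozogenuvek.

iexozogenuvek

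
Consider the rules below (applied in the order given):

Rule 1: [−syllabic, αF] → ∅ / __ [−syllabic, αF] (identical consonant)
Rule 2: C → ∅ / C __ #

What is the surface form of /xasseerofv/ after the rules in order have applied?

xaseerof

Rule 1 (degemination): /ss/ is a geminate; the first /s/ deletes. /xasseerofv/ → xaseerofv.
Rule 2 (final cluster simplification): /v/ is the second consonant of a word-final cluster /fv/, so it deletes. /xaseerofv/ → xaseerof.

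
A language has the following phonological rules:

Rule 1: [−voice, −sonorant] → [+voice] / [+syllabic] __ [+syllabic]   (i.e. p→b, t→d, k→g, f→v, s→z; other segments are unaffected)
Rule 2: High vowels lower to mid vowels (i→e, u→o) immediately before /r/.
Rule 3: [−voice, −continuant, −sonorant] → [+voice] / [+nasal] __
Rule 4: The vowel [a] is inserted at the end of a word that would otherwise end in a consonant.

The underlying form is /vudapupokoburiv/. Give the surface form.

vudabubogoboriva

Rule 1 (intervocalic voicing): /p/ is a voiceless obstruent between vowels /a/ and /u/, so it voices to [b]. /p/ is a voiceless obstruent between vowels /u/ and /o/, so it voices to [b]. /k/ is a voiceless obstruent between vowels /o/ and /o/, so it voices to [g]. /vudapupokoburiv/ → vudabubogoburiv.
Rule 2 (pre-rhotic lowering): /u/ is a high vowel immediately before /r/, so it lowers to [o]. /vudabubogoburiv/ → vudabubogoboriv.
Rule 3 (post-nasal voicing): no segment meets the environment; /vudabubogoboriv/ is unchanged.
Rule 4 (final a-epenthesis): the form ends in the consonant /v/, so [a] is inserted word-finally. /vudabubogoboriv/ → vudabubogoboriva.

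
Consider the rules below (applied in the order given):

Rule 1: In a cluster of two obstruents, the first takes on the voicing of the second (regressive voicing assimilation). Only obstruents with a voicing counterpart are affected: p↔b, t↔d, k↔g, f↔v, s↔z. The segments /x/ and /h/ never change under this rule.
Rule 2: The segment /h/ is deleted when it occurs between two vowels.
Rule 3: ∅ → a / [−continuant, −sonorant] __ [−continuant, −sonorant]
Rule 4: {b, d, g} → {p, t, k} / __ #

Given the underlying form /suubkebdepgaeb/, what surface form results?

suupakebadebagaep

Rule 1 (regressive voicing assimilation): /b/ precedes the voiceless obstruent /k/, so it devoices to [p] by assimilation. /p/ precedes the voiced obstruent /g/, so it voices to [b] by assimilation. /suubkebdepgaeb/ → suupkebdebgaeb.
Rule 2 (intervocalic h-deletion): no segment meets the environment; /suupkebdebgaeb/ is unchanged.
Rule 3 (stop-cluster a-epenthesis): /p/ and /k/ form a stop–stop cluster, so [a] is inserted between them. /b/ and /d/ form a stop–stop cluster, so [a] is inserted between them. /b/ and /g/ form a stop–stop cluster, so [a] is inserted between them. /suupkebdebgaeb/ → suupakebadebagaeb.
Rule 4 (final devoicing): /b/ is a voiced stop in word-final position, so it devoices to [p]. /suupakebadebagaeb/ → suupakebadebagaep.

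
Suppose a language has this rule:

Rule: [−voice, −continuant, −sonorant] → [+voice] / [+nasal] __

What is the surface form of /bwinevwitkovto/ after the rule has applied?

No segment of /bwinevwitkovto/ meets the structural description of the rule, so the form surfaces unchanged.

bwinevwitkovto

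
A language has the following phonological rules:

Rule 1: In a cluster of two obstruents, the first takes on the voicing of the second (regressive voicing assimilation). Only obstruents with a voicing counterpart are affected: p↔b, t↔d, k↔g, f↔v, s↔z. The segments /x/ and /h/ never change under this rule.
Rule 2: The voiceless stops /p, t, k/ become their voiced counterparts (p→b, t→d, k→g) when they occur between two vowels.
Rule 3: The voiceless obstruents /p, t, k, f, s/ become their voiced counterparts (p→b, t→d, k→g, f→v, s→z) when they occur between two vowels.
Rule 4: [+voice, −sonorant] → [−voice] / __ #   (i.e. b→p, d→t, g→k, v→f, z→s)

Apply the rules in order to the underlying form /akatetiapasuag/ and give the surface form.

Rule 1 (regressive voicing assimilation): no segment meets the environment; /akatetiapasuag/ is unchanged.
Rule 2 (intervocalic voicing): /k/ is a voiceless stop between vowels /a/ and /a/, so it voices to [g]. /t/ is a voiceless stop between vowels /a/ and /e/, so it voices to [d]. /t/ is a voiceless stop between vowels /e/ and /i/, so it voices to [d]. /p/ is a voiceless stop between vowels /a/ and /a/, so it voices to [b]. /akatetiapasuag/ → agadediabasuag.
Rule 3 (intervocalic voicing): /s/ is a voiceless obstruent between vowels /a/ and /u/, so it voices to [z]. /agadediabasuag/ → agadediabazuag.
Rule 4 (final devoicing): /g/ is a voiced obstruent in word-final position, so it devoices to [k]. /agadediabazuag/ → agadediabazuak.

agadediabazuak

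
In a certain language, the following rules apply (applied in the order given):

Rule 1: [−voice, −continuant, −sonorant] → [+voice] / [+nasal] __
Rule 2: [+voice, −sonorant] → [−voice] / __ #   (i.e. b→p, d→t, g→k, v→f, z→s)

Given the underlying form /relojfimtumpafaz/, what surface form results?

relojfimdumbafas

Rule 1 (post-nasal voicing): /t/ is a voiceless stop immediately after the nasal /m/, so it voices to [d]. /p/ is a voiceless stop immediately after the nasal /m/, so it voices to [b]. /relojfimtumpafaz/ → relojfimdumbafaz.
Rule 2 (final devoicing): /z/ is a voiced obstruent in word-final position, so it devoices to [s]. /relojfimdumbafaz/ → relojfimdumbafas.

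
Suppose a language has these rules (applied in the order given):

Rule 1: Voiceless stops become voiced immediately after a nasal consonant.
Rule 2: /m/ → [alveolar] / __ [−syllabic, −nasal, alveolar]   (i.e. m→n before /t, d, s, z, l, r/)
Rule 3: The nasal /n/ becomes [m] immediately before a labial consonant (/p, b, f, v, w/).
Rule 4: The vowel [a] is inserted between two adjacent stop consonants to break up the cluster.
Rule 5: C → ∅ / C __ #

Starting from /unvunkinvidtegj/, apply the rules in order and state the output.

umvungimvidateg

Rule 1 (post-nasal voicing): /k/ is a voiceless stop immediately after the nasal /n/, so it voices to [g]. /unvunkinvidtegj/ → unvunginvidtegj.
Rule 2 (nasal place assimilation): no segment meets the environment; /unvunginvidtegj/ is unchanged.
Rule 3 (nasal place assimilation): /n/ precedes the labial consonant /v/, so it assimilates in place to [m]. /n/ precedes the labial consonant /v/, so it assimilates in place to [m]. /unvunginvidtegj/ → umvungimvidtegj.
Rule 4 (stop-cluster a-epenthesis): /d/ and /t/ form a stop–stop cluster, so [a] is inserted between them. /umvungimvidtegj/ → umvungimvidategj.
Rule 5 (final cluster simplification): /j/ is the second consonant of a word-final cluster /gj/, so it deletes. /umvungimvidategj/ → umvungimvidateg.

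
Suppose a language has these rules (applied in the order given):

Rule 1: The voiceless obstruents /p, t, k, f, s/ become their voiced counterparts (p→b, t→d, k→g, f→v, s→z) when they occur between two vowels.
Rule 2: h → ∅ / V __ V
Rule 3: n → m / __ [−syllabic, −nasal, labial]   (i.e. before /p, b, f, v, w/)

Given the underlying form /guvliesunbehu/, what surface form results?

Rule 1 (intervocalic voicing): /s/ is a voiceless obstruent between vowels /e/ and /u/, so it voices to [z]. /guvliesunbehu/ → guvliezunbehu.
Rule 2 (intervocalic h-deletion): /h/ occurs between vowels /e/ and /u/, so it deletes. /guvliezunbehu/ → guvliezunbeu.
Rule 3 (nasal place assimilation): /n/ precedes the labial consonant /b/, so it assimilates in place to [m]. /guvliezunbeu/ → guvliezumbeu.

guvliezumbeu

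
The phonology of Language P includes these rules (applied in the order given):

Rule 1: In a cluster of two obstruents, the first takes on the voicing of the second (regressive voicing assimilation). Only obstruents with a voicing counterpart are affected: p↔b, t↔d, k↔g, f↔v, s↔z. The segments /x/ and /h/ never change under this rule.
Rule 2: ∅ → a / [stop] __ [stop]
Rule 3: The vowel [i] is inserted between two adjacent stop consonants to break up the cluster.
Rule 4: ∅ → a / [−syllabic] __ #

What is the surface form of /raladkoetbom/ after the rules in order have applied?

Rule 1 (regressive voicing assimilation): /d/ precedes the voiceless obstruent /k/, so it devoices to [t] by assimilation. /t/ precedes the voiced obstruent /b/, so it voices to [d] by assimilation. /raladkoetbom/ → ralatkoedbom.
Rule 2 (stop-cluster a-epenthesis): /t/ and /k/ form a stop–stop cluster, so [a] is inserted between them. /d/ and /b/ form a stop–stop cluster, so [a] is inserted between them. /ralatkoedbom/ → ralatakoedabom.
Rule 3 (stop-cluster i-epenthesis): no segment meets the environment; /ralatakoedabom/ is unchanged.
Rule 4 (final a-epenthesis): the form ends in the consonant /m/, so [a] is inserted word-finally. /ralatakoedabom/ → ralatakoedaboma.

ralatakoedaboma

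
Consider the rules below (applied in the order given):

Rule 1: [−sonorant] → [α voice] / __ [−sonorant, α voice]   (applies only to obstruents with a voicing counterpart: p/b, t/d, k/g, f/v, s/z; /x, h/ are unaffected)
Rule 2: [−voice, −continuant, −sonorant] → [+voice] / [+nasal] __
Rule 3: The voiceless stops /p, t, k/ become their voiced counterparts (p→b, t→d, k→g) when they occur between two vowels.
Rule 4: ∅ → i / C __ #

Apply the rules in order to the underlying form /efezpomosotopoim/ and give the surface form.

efespomosodoboimi

Rule 1 (regressive voicing assimilation): /z/ precedes the voiceless obstruent /p/, so it devoices to [s] by assimilation. /efezpomosotopoim/ → efespomosotopoim.
Rule 2 (post-nasal voicing): no segment meets the environment; /efespomosotopoim/ is unchanged.
Rule 3 (intervocalic voicing): /t/ is a voiceless stop between vowels /o/ and /o/, so it voices to [d]. /p/ is a voiceless stop between vowels /o/ and /o/, so it voices to [b]. /efespomosotopoim/ → efespomosodoboim.
Rule 4 (final i-epenthesis): the form ends in the consonant /m/, so [i] is inserted word-finally. /efespomosodoboim/ → efespomosodoboimi.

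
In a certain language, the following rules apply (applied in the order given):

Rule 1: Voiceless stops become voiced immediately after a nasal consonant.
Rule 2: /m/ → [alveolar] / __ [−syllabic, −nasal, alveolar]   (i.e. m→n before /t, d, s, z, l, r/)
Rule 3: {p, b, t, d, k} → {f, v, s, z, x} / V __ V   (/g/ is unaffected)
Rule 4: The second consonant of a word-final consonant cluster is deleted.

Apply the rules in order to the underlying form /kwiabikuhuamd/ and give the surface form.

Rule 1 (post-nasal voicing): no segment meets the environment; /kwiabikuhuamd/ is unchanged.
Rule 2 (nasal place assimilation): /m/ precedes the alveolar consonant /d/, so it assimilates in place to [n]. /kwiabikuhuamd/ → kwiabikuhuand.
Rule 3 (intervocalic spirantization): /b/ is a stop between vowels /a/ and /i/, so it spirantizes to the fricative [v]. /k/ is a stop between vowels /i/ and /u/, so it spirantizes to the fricative [x]. /kwiabikuhuand/ → kwiavixuhuand.
Rule 4 (final cluster simplification): /d/ is the second consonant of a word-final cluster /nd/, so it deletes. /kwiavixuhuand/ → kwiavixuhuan.

kwiavixuhuan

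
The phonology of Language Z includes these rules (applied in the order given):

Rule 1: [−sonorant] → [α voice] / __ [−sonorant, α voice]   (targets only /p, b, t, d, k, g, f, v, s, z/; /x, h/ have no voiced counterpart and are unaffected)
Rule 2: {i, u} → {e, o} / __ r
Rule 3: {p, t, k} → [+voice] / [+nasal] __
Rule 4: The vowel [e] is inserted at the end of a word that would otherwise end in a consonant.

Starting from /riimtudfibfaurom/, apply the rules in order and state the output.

riimdutfipfaorome

Rule 1 (regressive voicing assimilation): /d/ precedes the voiceless obstruent /f/, so it devoices to [t] by assimilation. /b/ precedes the voiceless obstruent /f/, so it devoices to [p] by assimilation. /riimtudfibfaurom/ → riimtutfipfaurom.
Rule 2 (pre-rhotic lowering): /u/ is a high vowel immediately before /r/, so it lowers to [o]. /riimtutfipfaurom/ → riimtutfipfaorom.
Rule 3 (post-nasal voicing): /t/ is a voiceless stop immediately after the nasal /m/, so it voices to [d]. /riimtutfipfaorom/ → riimdutfipfaorom.
Rule 4 (final e-epenthesis): the form ends in the consonant /m/, so [e] is inserted word-finally. /riimdutfipfaorom/ → riimdutfipfaorome.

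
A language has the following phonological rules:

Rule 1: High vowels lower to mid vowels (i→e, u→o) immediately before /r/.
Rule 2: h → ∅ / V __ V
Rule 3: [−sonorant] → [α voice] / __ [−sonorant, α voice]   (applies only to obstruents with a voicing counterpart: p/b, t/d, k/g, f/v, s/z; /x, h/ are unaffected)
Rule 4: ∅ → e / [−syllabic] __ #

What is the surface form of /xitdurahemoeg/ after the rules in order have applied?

Rule 1 (pre-rhotic lowering): /u/ is a high vowel immediately before /r/, so it lowers to [o]. /xitdurahemoeg/ → xitdorahemoeg.
Rule 2 (intervocalic h-deletion): /h/ occurs between vowels /a/ and /e/, so it deletes. /xitdorahemoeg/ → xitdoraemoeg.
Rule 3 (regressive voicing assimilation): /t/ precedes the voiced obstruent /d/, so it voices to [d] by assimilation. /xitdoraemoeg/ → xiddoraemoeg.
Rule 4 (final e-epenthesis): the form ends in the consonant /g/, so [e] is inserted word-finally. /xiddoraemoeg/ → xiddoraemoege.

xiddoraemoege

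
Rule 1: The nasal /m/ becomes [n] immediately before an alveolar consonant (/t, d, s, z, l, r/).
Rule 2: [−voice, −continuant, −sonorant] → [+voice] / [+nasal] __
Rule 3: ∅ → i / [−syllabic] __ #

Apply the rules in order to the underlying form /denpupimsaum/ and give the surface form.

Rule 1 (nasal place assimilation): /m/ precedes the alveolar consonant /s/, so it assimilates in place to [n]. /denpupimsaum/ → denpupinsaum.
Rule 2 (post-nasal voicing): /p/ is a voiceless stop immediately after the nasal /n/, so it voices to [b]. /denpupinsaum/ → denbupinsaum.
Rule 3 (final i-epenthesis): the form ends in the consonant /m/, so [i] is inserted word-finally. /denbupinsaum/ → denbupinsaumi.

denbupinsaumi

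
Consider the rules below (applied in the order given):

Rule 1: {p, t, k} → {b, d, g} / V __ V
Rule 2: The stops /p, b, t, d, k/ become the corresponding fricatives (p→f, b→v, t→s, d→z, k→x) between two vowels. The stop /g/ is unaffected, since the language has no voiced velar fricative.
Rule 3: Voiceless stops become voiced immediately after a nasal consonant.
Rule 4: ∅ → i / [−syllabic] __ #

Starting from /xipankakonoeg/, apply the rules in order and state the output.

xivangagonoegi

Rule 1 (intervocalic voicing): /p/ is a voiceless stop between vowels /i/ and /a/, so it voices to [b]. /k/ is a voiceless stop between vowels /a/ and /o/, so it voices to [g]. /xipankakonoeg/ → xibankagonoeg.
Rule 2 (intervocalic spirantization): /b/ is a stop between vowels /i/ and /a/, so it spirantizes to the fricative [v]. /xibankagonoeg/ → xivankagonoeg.
Rule 3 (post-nasal voicing): /k/ is a voiceless stop immediately after the nasal /n/, so it voices to [g]. /xivankagonoeg/ → xivangagonoeg.
Rule 4 (final i-epenthesis): the form ends in the consonant /g/, so [i] is inserted word-finally. /xivangagonoeg/ → xivangagonoegi.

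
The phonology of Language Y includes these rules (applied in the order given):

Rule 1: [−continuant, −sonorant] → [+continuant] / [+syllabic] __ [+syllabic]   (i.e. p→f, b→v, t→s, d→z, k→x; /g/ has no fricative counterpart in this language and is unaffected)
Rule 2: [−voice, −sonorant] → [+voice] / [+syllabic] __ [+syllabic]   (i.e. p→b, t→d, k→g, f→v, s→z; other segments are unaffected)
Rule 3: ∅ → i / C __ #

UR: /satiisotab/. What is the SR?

Rule 1 (intervocalic spirantization): /t/ is a stop between vowels /a/ and /i/, so it spirantizes to the fricative [s]. /t/ is a stop between vowels /o/ and /a/, so it spirantizes to the fricative [s]. /satiisotab/ → sasiisosab.
Rule 2 (intervocalic voicing): /s/ is a voiceless obstruent between vowels /a/ and /i/, so it voices to [z]. /s/ is a voiceless obstruent between vowels /i/ and /o/, so it voices to [z]. /s/ is a voiceless obstruent between vowels /o/ and /a/, so it voices to [z]. /sasiisosab/ → saziizozab.
Rule 3 (final i-epenthesis): the form ends in the consonant /b/, so [i] is inserted word-finally. /saziizozab/ → saziizozabi.

saziizozabi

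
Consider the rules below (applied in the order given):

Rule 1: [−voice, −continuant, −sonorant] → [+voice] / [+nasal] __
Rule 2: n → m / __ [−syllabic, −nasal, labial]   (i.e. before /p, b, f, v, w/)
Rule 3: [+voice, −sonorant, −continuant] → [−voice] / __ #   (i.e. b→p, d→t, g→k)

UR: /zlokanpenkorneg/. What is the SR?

zlokambengornek

Rule 1 (post-nasal voicing): /p/ is a voiceless stop immediately after the nasal /n/, so it voices to [b]. /k/ is a voiceless stop immediately after the nasal /n/, so it voices to [g]. /zlokanpenkorneg/ → zlokanbengorneg.
Rule 2 (nasal place assimilation): /n/ precedes the labial consonant /b/, so it assimilates in place to [m]. /zlokanbengorneg/ → zlokambengorneg.
Rule 3 (final devoicing): /g/ is a voiced stop in word-final position, so it devoices to [k]. /zlokambengorneg/ → zlokambengornek.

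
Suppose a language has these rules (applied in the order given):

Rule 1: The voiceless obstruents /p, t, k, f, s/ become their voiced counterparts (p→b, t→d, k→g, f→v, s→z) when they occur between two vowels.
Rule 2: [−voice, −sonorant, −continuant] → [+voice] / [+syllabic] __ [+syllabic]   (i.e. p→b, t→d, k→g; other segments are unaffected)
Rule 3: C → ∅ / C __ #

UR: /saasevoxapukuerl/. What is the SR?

saazevoxabuguer

Rule 1 (intervocalic voicing): /s/ is a voiceless obstruent between vowels /a/ and /e/, so it voices to [z]. /p/ is a voiceless obstruent between vowels /a/ and /u/, so it voices to [b]. /k/ is a voiceless obstruent between vowels /u/ and /u/, so it voices to [g]. /saasevoxapukuerl/ → saazevoxabuguerl.
Rule 2 (intervocalic voicing): no segment meets the environment; /saazevoxabuguerl/ is unchanged.
Rule 3 (final cluster simplification): /l/ is the second consonant of a word-final cluster /rl/, so it deletes. /saazevoxabuguerl/ → saazevoxabuguer.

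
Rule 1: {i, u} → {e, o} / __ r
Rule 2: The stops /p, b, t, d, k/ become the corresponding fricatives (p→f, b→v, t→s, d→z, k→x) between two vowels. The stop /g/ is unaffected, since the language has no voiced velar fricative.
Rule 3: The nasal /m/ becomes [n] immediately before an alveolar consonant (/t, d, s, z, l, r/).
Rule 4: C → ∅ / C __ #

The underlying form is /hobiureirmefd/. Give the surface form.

hovioreermef

Rule 1 (pre-rhotic lowering): /u/ is a high vowel immediately before /r/, so it lowers to [o]. /i/ is a high vowel immediately before /r/, so it lowers to [e]. /hobiureirmefd/ → hobioreermefd.
Rule 2 (intervocalic spirantization): /b/ is a stop between vowels /o/ and /i/, so it spirantizes to the fricative [v]. /hobioreermefd/ → hovioreermefd.
Rule 3 (nasal place assimilation): no segment meets the environment; /hovioreermefd/ is unchanged.
Rule 4 (final cluster simplification): /d/ is the second consonant of a word-final cluster /fd/, so it deletes. /hovioreermefd/ → hovioreermef.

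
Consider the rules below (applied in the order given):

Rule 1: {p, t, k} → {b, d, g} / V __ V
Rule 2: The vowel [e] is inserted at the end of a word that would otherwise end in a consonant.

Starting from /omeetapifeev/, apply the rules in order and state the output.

omeedabifeeve

Rule 1 (intervocalic voicing): /t/ is a voiceless stop between vowels /e/ and /a/, so it voices to [d]. /p/ is a voiceless stop between vowels /a/ and /i/, so it voices to [b]. /omeetapifeev/ → omeedabifeev.
Rule 2 (final e-epenthesis): the form ends in the consonant /v/, so [e] is inserted word-finally. /omeedabifeev/ → omeedabifeeve.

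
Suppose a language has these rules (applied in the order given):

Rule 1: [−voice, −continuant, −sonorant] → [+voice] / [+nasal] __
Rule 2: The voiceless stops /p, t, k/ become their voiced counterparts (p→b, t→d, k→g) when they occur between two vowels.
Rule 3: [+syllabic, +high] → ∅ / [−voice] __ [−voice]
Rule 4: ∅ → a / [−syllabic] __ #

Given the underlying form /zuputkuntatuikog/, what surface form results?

zubutkundaduigoga

Rule 1 (post-nasal voicing): /t/ is a voiceless stop immediately after the nasal /n/, so it voices to [d]. /zuputkuntatuikog/ → zuputkundatuikog.
Rule 2 (intervocalic voicing): /p/ is a voiceless stop between vowels /u/ and /u/, so it voices to [b]. /t/ is a voiceless stop between vowels /a/ and /u/, so it voices to [d]. /k/ is a voiceless stop between vowels /i/ and /o/, so it voices to [g]. /zuputkundatuikog/ → zubutkundaduigog.
Rule 3 (high vowel syncope): no segment meets the environment; /zubutkundaduigog/ is unchanged.
Rule 4 (final a-epenthesis): the form ends in the consonant /g/, so [a] is inserted word-finally. /zubutkundaduigog/ → zubutkundaduigoga.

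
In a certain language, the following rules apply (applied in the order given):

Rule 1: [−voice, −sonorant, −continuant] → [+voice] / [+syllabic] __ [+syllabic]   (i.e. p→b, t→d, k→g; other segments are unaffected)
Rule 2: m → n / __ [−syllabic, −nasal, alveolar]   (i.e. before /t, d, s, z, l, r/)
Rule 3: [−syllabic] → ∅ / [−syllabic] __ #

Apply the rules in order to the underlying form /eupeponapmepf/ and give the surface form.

Rule 1 (intervocalic voicing): /p/ is a voiceless stop between vowels /u/ and /e/, so it voices to [b]. /p/ is a voiceless stop between vowels /e/ and /o/, so it voices to [b]. /eupeponapmepf/ → eubebonapmepf.
Rule 2 (nasal place assimilation): no segment meets the environment; /eubebonapmepf/ is unchanged.
Rule 3 (final cluster simplification): /f/ is the second consonant of a word-final cluster /pf/, so it deletes. /eubebonapmepf/ → eubebonapmep.

eubebonapmep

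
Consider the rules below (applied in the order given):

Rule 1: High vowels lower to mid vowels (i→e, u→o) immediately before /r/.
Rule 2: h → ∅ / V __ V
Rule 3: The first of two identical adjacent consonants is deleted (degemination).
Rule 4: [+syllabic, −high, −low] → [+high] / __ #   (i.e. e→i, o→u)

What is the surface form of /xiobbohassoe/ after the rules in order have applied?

xioboasoi

Rule 1 (pre-rhotic lowering): no segment meets the environment; /xiobbohassoe/ is unchanged.
Rule 2 (intervocalic h-deletion): /h/ occurs between vowels /o/ and /a/, so it deletes. /xiobbohassoe/ → xiobboassoe.
Rule 3 (degemination): /bb/ is a geminate; the first /b/ deletes. /ss/ is a geminate; the first /s/ deletes. /xiobboassoe/ → xioboasoe.
Rule 4 (final vowel raising): /e/ is a mid vowel in word-final position, so it raises to [i]. /xioboasoe/ → xioboasoi.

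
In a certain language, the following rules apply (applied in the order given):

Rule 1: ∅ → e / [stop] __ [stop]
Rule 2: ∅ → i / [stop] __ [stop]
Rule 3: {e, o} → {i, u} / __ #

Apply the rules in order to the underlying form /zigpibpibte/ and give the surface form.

Rule 1 (stop-cluster e-epenthesis): /g/ and /p/ form a stop–stop cluster, so [e] is inserted between them. /b/ and /p/ form a stop–stop cluster, so [e] is inserted between them. /b/ and /t/ form a stop–stop cluster, so [e] is inserted between them. /zigpibpibte/ → zigepibepibete.
Rule 2 (stop-cluster i-epenthesis): no segment meets the environment; /zigepibepibete/ is unchanged.
Rule 3 (final vowel raising): /e/ is a mid vowel in word-final position, so it raises to [i]. /zigepibepibete/ → zigepibepibeti.

zigepibepibeti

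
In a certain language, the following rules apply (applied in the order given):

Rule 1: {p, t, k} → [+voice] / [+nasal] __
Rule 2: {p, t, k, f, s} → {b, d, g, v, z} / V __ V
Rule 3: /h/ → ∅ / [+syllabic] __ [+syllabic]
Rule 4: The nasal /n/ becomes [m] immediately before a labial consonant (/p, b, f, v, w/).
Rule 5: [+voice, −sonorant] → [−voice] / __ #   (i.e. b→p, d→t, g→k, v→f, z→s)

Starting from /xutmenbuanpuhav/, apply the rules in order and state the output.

Rule 1 (post-nasal voicing): /p/ is a voiceless stop immediately after the nasal /n/, so it voices to [b]. /xutmenbuanpuhav/ → xutmenbuanbuhav.
Rule 2 (intervocalic voicing): no segment meets the environment; /xutmenbuanbuhav/ is unchanged.
Rule 3 (intervocalic h-deletion): /h/ occurs between vowels /u/ and /a/, so it deletes. /xutmenbuanbuhav/ → xutmenbuanbuav.
Rule 4 (nasal place assimilation): /n/ precedes the labial consonant /b/, so it assimilates in place to [m]. /n/ precedes the labial consonant /b/, so it assimilates in place to [m]. /xutmenbuanbuav/ → xutmembuambuav.
Rule 5 (final devoicing): /v/ is a voiced obstruent in word-final position, so it devoices to [f]. /xutmembuambuav/ → xutmembuambuaf.

xutmembuambuaf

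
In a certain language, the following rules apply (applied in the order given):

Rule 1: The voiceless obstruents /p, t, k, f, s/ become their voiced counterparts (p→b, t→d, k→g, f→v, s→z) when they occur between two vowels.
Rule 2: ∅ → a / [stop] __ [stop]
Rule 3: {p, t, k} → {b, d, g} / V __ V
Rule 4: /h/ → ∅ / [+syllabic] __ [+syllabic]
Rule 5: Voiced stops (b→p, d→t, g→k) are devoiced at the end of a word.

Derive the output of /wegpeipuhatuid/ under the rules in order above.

Rule 1 (intervocalic voicing): /p/ is a voiceless obstruent between vowels /i/ and /u/, so it voices to [b]. /t/ is a voiceless obstruent between vowels /a/ and /u/, so it voices to [d]. /wegpeipuhatuid/ → wegpeibuhaduid.
Rule 2 (stop-cluster a-epenthesis): /g/ and /p/ form a stop–stop cluster, so [a] is inserted between them. /wegpeibuhaduid/ → wegapeibuhaduid.
Rule 3 (intervocalic voicing): /p/ is a voiceless stop between vowels /a/ and /e/, so it voices to [b]. /wegapeibuhaduid/ → wegabeibuhaduid.
Rule 4 (intervocalic h-deletion): /h/ occurs between vowels /u/ and /a/, so it deletes. /wegabeibuhaduid/ → wegabeibuaduid.
Rule 5 (final devoicing): /d/ is a voiced stop in word-final position, so it devoices to [t]. /wegabeibuaduid/ → wegabeibuaduit.

wegabeibuaduit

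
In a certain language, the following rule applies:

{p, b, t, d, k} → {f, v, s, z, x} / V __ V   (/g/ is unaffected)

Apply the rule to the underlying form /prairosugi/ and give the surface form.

prairosugi

No segment of /prairosugi/ meets the structural description of the rule, so the form surfaces unchanged.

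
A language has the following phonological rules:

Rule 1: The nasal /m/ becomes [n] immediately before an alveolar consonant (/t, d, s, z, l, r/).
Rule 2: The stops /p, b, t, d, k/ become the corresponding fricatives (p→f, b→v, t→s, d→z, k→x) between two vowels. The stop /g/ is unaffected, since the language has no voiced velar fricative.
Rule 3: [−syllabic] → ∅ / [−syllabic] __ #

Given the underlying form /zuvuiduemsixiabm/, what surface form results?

Rule 1 (nasal place assimilation): /m/ precedes the alveolar consonant /s/, so it assimilates in place to [n]. /zuvuiduemsixiabm/ → zuvuiduensixiabm.
Rule 2 (intervocalic spirantization): /d/ is a stop between vowels /i/ and /u/, so it spirantizes to the fricative [z]. /zuvuiduensixiabm/ → zuvuizuensixiabm.
Rule 3 (final cluster simplification): /m/ is the second consonant of a word-final cluster /bm/, so it deletes. /zuvuizuensixiabm/ → zuvuizuensixiab.

zuvuizuensixiab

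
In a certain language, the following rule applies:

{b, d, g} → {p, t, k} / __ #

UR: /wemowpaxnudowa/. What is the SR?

No segment of /wemowpaxnudowa/ meets the structural description of the rule, so the form surfaces unchanged.

wemowpaxnudowa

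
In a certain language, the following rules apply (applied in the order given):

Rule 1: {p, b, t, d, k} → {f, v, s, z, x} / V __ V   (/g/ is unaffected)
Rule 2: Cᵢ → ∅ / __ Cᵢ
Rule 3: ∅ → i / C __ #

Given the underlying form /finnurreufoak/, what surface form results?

finureufoaki

Rule 1 (intervocalic spirantization): no segment meets the environment; /finnurreufoak/ is unchanged.
Rule 2 (degemination): /nn/ is a geminate; the first /n/ deletes. /rr/ is a geminate; the first /r/ deletes. /finnurreufoak/ → finureufoak.
Rule 3 (final i-epenthesis): the form ends in the consonant /k/, so [i] is inserted word-finally. /finureufoak/ → finureufoaki.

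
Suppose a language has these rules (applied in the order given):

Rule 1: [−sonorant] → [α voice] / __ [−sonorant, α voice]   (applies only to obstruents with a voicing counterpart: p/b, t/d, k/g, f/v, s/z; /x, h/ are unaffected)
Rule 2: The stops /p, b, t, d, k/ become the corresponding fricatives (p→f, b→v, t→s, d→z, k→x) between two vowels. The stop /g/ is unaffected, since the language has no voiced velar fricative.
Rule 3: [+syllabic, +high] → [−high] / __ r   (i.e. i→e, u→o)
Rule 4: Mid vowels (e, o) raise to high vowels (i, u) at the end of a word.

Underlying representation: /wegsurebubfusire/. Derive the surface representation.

weksorevupfuseri

Rule 1 (regressive voicing assimilation): /g/ precedes the voiceless obstruent /s/, so it devoices to [k] by assimilation. /b/ precedes the voiceless obstruent /f/, so it devoices to [p] by assimilation. /wegsurebubfusire/ → weksurebupfusire.
Rule 2 (intervocalic spirantization): /b/ is a stop between vowels /e/ and /u/, so it spirantizes to the fricative [v]. /weksurebupfusire/ → weksurevupfusire.
Rule 3 (pre-rhotic lowering): /u/ is a high vowel immediately before /r/, so it lowers to [o]. /i/ is a high vowel immediately before /r/, so it lowers to [e]. /weksurevupfusire/ → weksorevupfusere.
Rule 4 (final vowel raising): /e/ is a mid vowel in word-final position, so it raises to [i]. /weksorevupfusere/ → weksorevupfuseri.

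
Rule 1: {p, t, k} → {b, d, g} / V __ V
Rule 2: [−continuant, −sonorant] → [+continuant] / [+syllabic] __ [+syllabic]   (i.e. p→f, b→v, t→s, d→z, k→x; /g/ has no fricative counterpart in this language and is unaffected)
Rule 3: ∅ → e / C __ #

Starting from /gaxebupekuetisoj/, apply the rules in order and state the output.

Rule 1 (intervocalic voicing): /p/ is a voiceless stop between vowels /u/ and /e/, so it voices to [b]. /k/ is a voiceless stop between vowels /e/ and /u/, so it voices to [g]. /t/ is a voiceless stop between vowels /e/ and /i/, so it voices to [d]. /gaxebupekuetisoj/ → gaxebubeguedisoj.
Rule 2 (intervocalic spirantization): /b/ is a stop between vowels /e/ and /u/, so it spirantizes to the fricative [v]. /b/ is a stop between vowels /u/ and /e/, so it spirantizes to the fricative [v]. /d/ is a stop between vowels /e/ and /i/, so it spirantizes to the fricative [z]. /gaxebubeguedisoj/ → gaxevuveguezisoj.
Rule 3 (final e-epenthesis): the form ends in the consonant /j/, so [e] is inserted word-finally. /gaxevuveguezisoj/ → gaxevuveguezisoje.

gaxevuveguezisoje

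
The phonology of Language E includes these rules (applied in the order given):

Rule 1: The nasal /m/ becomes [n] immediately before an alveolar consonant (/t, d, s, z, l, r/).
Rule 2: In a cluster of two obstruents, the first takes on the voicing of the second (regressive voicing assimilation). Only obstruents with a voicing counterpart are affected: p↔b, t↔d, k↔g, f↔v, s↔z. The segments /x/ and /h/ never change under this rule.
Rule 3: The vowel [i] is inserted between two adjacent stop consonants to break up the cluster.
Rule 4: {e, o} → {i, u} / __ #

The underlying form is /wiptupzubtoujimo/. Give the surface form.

Rule 1 (nasal place assimilation): no segment meets the environment; /wiptupzubtoujimo/ is unchanged.
Rule 2 (regressive voicing assimilation): /p/ precedes the voiced obstruent /z/, so it voices to [b] by assimilation. /b/ precedes the voiceless obstruent /t/, so it devoices to [p] by assimilation. /wiptupzubtoujimo/ → wiptubzuptoujimo.
Rule 3 (stop-cluster i-epenthesis): /p/ and /t/ form a stop–stop cluster, so [i] is inserted between them. /p/ and /t/ form a stop–stop cluster, so [i] is inserted between them. /wiptubzuptoujimo/ → wipitubzupitoujimo.
Rule 4 (final vowel raising): /o/ is a mid vowel in word-final position, so it raises to [u]. /wipitubzupitoujimo/ → wipitubzupitoujimu.

wipitubzupitoujimu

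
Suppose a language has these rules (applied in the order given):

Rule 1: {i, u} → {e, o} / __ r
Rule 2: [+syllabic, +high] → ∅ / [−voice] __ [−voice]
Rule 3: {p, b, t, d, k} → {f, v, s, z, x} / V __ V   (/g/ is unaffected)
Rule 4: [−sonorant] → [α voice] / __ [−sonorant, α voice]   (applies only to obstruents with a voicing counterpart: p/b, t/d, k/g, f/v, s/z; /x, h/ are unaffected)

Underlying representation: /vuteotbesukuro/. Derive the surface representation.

vuseodbeskoro

Rule 1 (pre-rhotic lowering): /u/ is a high vowel immediately before /r/, so it lowers to [o]. /vuteotbesukuro/ → vuteotbesukoro.
Rule 2 (high vowel syncope): /u/ is a high vowel flanked by voiceless consonants /s/ and /k/, so it deletes. /vuteotbesukoro/ → vuteotbeskoro.
Rule 3 (intervocalic spirantization): /t/ is a stop between vowels /u/ and /e/, so it spirantizes to the fricative [s]. /vuteotbeskoro/ → vuseotbeskoro.
Rule 4 (regressive voicing assimilation): /t/ precedes the voiced obstruent /b/, so it voices to [d] by assimilation. /vuseotbeskoro/ → vuseodbeskoro.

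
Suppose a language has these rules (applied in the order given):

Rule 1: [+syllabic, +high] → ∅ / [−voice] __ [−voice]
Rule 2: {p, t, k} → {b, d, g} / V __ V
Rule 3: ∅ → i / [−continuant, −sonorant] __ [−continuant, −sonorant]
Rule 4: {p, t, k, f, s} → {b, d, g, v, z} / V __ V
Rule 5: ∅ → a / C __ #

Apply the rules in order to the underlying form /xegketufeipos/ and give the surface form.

xegigetfeibosa

Rule 1 (high vowel syncope): /u/ is a high vowel flanked by voiceless consonants /t/ and /f/, so it deletes. /xegketufeipos/ → xegketfeipos.
Rule 2 (intervocalic voicing): /p/ is a voiceless stop between vowels /i/ and /o/, so it voices to [b]. /xegketfeipos/ → xegketfeibos.
Rule 3 (stop-cluster i-epenthesis): /g/ and /k/ form a stop–stop cluster, so [i] is inserted between them. /xegketfeibos/ → xegiketfeibos.
Rule 4 (intervocalic voicing): /k/ is a voiceless obstruent between vowels /i/ and /e/, so it voices to [g]. /xegiketfeibos/ → xegigetfeibos.
Rule 5 (final a-epenthesis): the form ends in the consonant /s/, so [a] is inserted word-finally. /xegigetfeibos/ → xegigetfeibosa.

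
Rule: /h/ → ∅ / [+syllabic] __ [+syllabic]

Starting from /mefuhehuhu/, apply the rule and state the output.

mefueuu

/h/ occurs between vowels /u/ and /e/, so it deletes.
/h/ occurs between vowels /e/ and /u/, so it deletes.
/h/ occurs between vowels /u/ and /u/, so it deletes.
Surface form: [mefueuu].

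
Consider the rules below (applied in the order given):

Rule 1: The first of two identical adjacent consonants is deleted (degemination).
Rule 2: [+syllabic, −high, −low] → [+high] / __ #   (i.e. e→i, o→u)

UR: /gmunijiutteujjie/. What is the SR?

gmunijiuteujii

Rule 1 (degemination): /tt/ is a geminate; the first /t/ deletes. /jj/ is a geminate; the first /j/ deletes. /gmunijiutteujjie/ → gmunijiuteujie.
Rule 2 (final vowel raising): /e/ is a mid vowel in word-final position, so it raises to [i]. /gmunijiuteujie/ → gmunijiuteujii.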